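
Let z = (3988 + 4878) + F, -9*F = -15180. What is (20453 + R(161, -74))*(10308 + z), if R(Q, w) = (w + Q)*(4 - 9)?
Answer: 1252766476/3 ≈ 4.1759e+8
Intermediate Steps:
F = 5060/3 (F = -1/9*(-15180) = 5060/3 ≈ 1686.7)
R(Q, w) = -5*Q - 5*w (R(Q, w) = (Q + w)*(-5) = -5*Q - 5*w)
z = 31658/3 (z = (3988 + 4878) + 5060/3 = 8866 + 5060/3 = 31658/3 ≈ 10553.)
(20453 + R(161, -74))*(10308 + z) = (20453 + (-5*161 - 5*(-74)))*(10308 + 31658/3) = (20453 + (-805 + 370))*(62582/3) = (20453 - 435)*(62582/3) = 20018*(62582/3) = 1252766476/3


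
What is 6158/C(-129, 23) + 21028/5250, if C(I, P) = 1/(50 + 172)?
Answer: 512655002/375 ≈ 1.3671e+6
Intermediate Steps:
C(I, P) = 1/222
6158/C(-129, 23) + 21028/5250 = 6158/(1/222) + 21028/5250 = 6158*222 + 21028*(1/5250) = 1367076 + 1502/375 = 512655002/375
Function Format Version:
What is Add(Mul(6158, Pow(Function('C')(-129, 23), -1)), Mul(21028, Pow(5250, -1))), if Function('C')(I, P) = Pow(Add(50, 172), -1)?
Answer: Rational(512655002, 375) ≈ 1.3671e+6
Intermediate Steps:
Function('C')(I, P) = Rational(1, 222) (Function('C')(I, P) = Pow(222, -1) = Rational(1, 222))
Add(Mul(6158, Pow(Function('C')(-129, 23), -1)), Mul(21028, Pow(5250, -1))) = Add(Mul(6158, Pow(Rational(1, 222), -1)), Mul(21028, Pow(5250, -1))) = Add(Mul(6158, 222), Mul(21028, Rational(1, 5250))) = Add(1367076, Rational(1502, 375)) = Rational(512655002, 375)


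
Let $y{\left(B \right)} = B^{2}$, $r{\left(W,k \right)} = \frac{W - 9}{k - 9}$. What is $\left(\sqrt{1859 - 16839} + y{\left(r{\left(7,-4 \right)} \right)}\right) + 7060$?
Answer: $\frac{1193144}{169} + 2 i \sqrt{3745} \approx 7060.0 + 122.39 i$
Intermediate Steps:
$r{\left(W,k \right)} = \frac{-9 + W}{-9 + k}$
$\left(\sqrt{1859 - 16839} + y{\left(r{\left(7,-4 \right)} \right)}\right) + 7060 = \left(\sqrt{1859 - 16839} + \left(\frac{-9 + 7}{-9 - 4}\right)^{2}\right) + 7060 = \left(\sqrt{-14980} + \left(\frac{1}{-13} \left(-2\right)\right)^{2}\right) + 7060 = \left(2 i \sqrt{3745} + \left(\left(- \frac{1}{13}\right) \left(-2\right)\right)^{2}\right) + 7060 = \left(2 i \sqrt{3745} + \left(\frac{2}{13}\right)^{2}\right) + 7060 = \left(2 i \sqrt{3745} + \frac{4}{169}\right) + 7060 = \left(\frac{4}{169} + 2 i \sqrt{3745}\right) + 7060 = \frac{1193144}{169} + 2 i \sqrt{3745}$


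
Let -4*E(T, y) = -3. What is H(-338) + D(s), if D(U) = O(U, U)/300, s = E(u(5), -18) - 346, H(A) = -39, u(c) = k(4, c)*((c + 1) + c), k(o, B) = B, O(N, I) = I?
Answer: -48181/1200 ≈ -40.151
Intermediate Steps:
u(c) = c*(1 + 2*c) (u(c) = c*((c + 1) + c) = c*((1 + c) + c) = c*(1 + 2*c))
E(T, y) = ¾ (E(T, y) = -¼*(-3) = ¾)
s = -1381/4 (s = ¾ - 346 = -1381/4 ≈ -345.25)
D(U) = U/300
H(-338) + D(s) = -39 + (1/300)*(-1381/4) = -39 - 1381/1200 = -48181/1200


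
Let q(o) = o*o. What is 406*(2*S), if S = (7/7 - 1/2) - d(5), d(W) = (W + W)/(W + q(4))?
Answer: 58/3 ≈ 19.333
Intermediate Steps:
q(o) = o²
d(W) = 2*W/(16 + W) (d(W) = (W + W)/(W + 4²) = (2*W)/(W + 16) = (2*W)/(16 + W) = 2*W/(16 + W))
S = 1/42 (S = (7/7 - 1/2) - 2*5/(16 + 5) = (7*(⅐) - 1*½) - 2*5/21 = (1 - ½) - 2*5/21 = ½ - 1*10/21 = ½ - 10/21 = 1/42 ≈ 0.023810)
406*(2*S) = 406*(2*(1/42)) = 406*(1/21) = 58/3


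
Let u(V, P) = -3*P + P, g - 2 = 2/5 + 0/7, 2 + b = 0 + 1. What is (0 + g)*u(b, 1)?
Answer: -24/5 ≈ -4.8000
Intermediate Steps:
b = -1 (b = -2 + (0 + 1) = -2 + 1 = -1)
g = 12/5 (g = 2 + (2/5 + 0/7) = 2 + (2*(⅕) + 0*(⅐)) = 2 + (⅖ + 0) = 2 + ⅖ = 12/5 ≈ 2.4000)
u(V, P) = -2*P
(0 + g)*u(b, 1) = (0 + 12/5)*(-2*1) = (12/5)*(-2) = -24/5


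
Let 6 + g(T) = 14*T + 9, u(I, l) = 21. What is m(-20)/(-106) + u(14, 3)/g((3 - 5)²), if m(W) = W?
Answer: 1703/3127 ≈ 0.54461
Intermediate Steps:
g(T) = 3 + 14*T (g(T) = -6 + (14*T + 9) = -6 + (9 + 14*T) = 3 + 14*T)
m(-20)/(-106) + u(14, 3)/g((3 - 5)²) = -20/(-106) + 21/(3 + 14*(3 - 5)²) = -20*(-1/106) + 21/(3 + 14*(-2)²) = 10/53 + 21/(3 + 14*4) = 10/53 + 21/(3 + 56) = 10/53 + 21/59 = 1703/3127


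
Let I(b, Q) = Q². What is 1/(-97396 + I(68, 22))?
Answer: -1/96912 ≈ -1.0319e-5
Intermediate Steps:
1/(-97396 + I(68, 22)) = 1/(-97396 + 22²) = 1/(-97396 + 484) = 1/(-96912) = -1/96912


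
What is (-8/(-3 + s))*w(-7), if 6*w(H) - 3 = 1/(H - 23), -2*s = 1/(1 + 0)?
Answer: 356/315 ≈ 1.1302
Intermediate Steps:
s = -½ (s = -1/(2*(1 + 0)) = -½/1 = -½*1 = -½ ≈ -0.50000)
w(H) = ½ + 1/(6*(-23 + H)) (w(H) = ½ + 1/(6*(H - 23)) = ½ + 1/(6*(-23 + H)))
(-8/(-3 + s))*w(-7) = (-8/(-3 - ½))*((-68 + 3*(-7))/(6*(-23 - 7))) = (-8/(-7/2))*((⅙)*(-68 - 21)/(-30)) = (-2/7*(-8))*((⅙)*(-1/30)*(-89)) = (16/7)*(89/180) = 356/315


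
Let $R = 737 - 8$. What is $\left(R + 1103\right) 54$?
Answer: $98928$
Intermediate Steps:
$R = 729$
$\left(R + 1103\right) 54 = \left(729 + 1103\right) 54 = 1832 \cdot 54 = 98928$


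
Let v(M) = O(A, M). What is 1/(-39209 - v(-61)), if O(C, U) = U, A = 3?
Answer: -1/39148 ≈ -2.5544e-5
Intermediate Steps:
v(M) = M
1/(-39209 - v(-61)) = 1/(-39209 - 1*(-61)) = 1/(-39209 + 61) = 1/(-39148) = -1/39148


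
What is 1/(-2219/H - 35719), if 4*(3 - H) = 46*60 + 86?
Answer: -1417/50609385 ≈ -2.7999e-5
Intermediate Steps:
H = -1417/2 (H = 3 - (46*60 + 86)/4 = 3 - (2760 + 86)/4 = 3 - 1/4*2846 = 3 - 1423/2 = -1417/2 ≈ -708.50)
1/(-2219/H - 35719) = 1/(-2219/(-1417/2) - 35719) = 1/(-2219*(-2/1417) - 35719) = 1/(4438/1417 - 35719) = 1/(-50609385/1417) = -1417/50609385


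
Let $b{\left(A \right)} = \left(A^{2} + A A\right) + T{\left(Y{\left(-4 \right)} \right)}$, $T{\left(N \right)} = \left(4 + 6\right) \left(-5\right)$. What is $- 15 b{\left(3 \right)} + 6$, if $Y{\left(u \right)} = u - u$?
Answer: $486$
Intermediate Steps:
$Y{\left(u \right)} = 0$
$T{\left(N \right)} = -50$ ($T{\left(N \right)} = 10 \left(-5\right) = -50$)
$b{\left(A \right)} = -50 + 2 A^{2}$ ($b{\left(A \right)} = \left(A^{2} + A A\right) - 50 = \left(A^{2} + A^{2}\right) - 50 = 2 A^{2} - 50 = -50 + 2 A^{2}$)
$- 15 b{\left(3 \right)} + 6 = - 15 \left(-50 + 2 \cdot 3^{2}\right) + 6 = - 15 \left(-50 + 2 \cdot 9\right) + 6 = - 15 \left(-50 + 18\right) + 6 = \left(-15\right) \left(-32\right) + 6 = 480 + 6 = 486$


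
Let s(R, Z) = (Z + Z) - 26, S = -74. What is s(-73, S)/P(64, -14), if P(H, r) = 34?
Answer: -87/17 ≈ -5.1176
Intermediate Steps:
s(R, Z) = -26 + 2*Z (s(R, Z) = 2*Z - 26 = -26 + 2*Z)
s(-73, S)/P(64, -14) = (-26 + 2*(-74))/34 = (-26 - 148)*(1/34) = -174*1/34 = -87/17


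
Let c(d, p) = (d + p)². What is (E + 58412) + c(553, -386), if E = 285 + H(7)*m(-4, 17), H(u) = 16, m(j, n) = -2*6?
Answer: 86394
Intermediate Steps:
m(j, n) = -12
E = 93 (E = 285 + 16*(-12) = 285 - 192 = 93)
(E + 58412) + c(553, -386) = (93 + 58412) + (553 - 386)² = 58505 + 167² = 58505 + 27889 = 86394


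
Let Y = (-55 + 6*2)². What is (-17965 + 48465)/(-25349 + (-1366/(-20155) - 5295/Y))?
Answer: -568315573750/472387555823 ≈ -1.2031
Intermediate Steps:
Y = 1849 (Y = (-55 + 12)² = (-43)² = 1849)
(-17965 + 48465)/(-25349 + (-1366/(-20155) - 5295/Y)) = (-17965 + 48465)/(-25349 + (-1366/(-20155) - 5295/1849)) = 30500/(-25349 + (-1366*(-1/20155) - 5295*1/1849)) = 30500/(-25349 + (1366/20155 - 5295/1849)) = 30500/(-25349 - 104194991/37266595) = 30500/(-944775111646/37266595) = 30500*(-37266595/944775111646) = -568315573750/472387555823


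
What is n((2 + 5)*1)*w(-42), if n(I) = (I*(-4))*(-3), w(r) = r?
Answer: -3528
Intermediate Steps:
n(I) = 12*I (n(I) = -4*I*(-3) = 12*I)
n((2 + 5)*1)*w(-42) = (12*((2 + 5)*1))*(-42) = (12*(7*1))*(-42) = (12*7)*(-42) = 84*(-42) = -3528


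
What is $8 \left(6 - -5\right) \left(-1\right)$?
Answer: $-88$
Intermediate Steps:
$8 \left(6 - -5\right) \left(-1\right) = 8 \left(6 + 5\right) \left(-1\right) = 8 \cdot 11 \left(-1\right) = 88 \left(-1\right) = -88$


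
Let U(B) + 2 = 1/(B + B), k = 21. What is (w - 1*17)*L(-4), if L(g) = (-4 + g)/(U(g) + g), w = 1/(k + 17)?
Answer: -20640/931 ≈ -22.170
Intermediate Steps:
U(B) = -2 + 1/(2*B) (U(B) = -2 + 1/(B + B) = -2 + 1/(2*B))
w = 1/38 (w = 1/(21 + 17) = 1/38 ≈ 0.026316)
L(g) = (-4 + g)/(-2 + g + 1/(2*g)) (L(g) = (-4 + g)/((-2 + 1/(2*g)) + g) = (-4 + g)/(-2 + g + 1/(2*g)))
(w - 1*17)*L(-4) = (1/38 - 1*17)*(2*(-4)*(-4 - 4)/(1 + 2*(-4)*(-2 - 4))) = (1/38 - 17)*(2*(-4)*(-8)/(1 + 2*(-4)*(-6))) = -645*(-4)*(-8)/(19*(1 + 48)) = -645*(-4)*(-8)/(19*49) = -645/38*64/49 = -20640/931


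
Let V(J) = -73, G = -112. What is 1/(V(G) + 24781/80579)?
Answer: -80579/5857486 ≈ -0.013757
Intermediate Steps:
1/(V(G) + 24781/80579) = 1/(-73 + 24781/80579) = 1/(-5857486/80579) = -80579/5857486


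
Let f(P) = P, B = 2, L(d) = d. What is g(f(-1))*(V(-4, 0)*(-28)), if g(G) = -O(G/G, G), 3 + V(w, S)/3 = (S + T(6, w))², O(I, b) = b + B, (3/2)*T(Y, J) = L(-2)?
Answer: -308/3 ≈ -102.67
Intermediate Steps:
T(Y, J) = -4/3 (T(Y, J) = (⅔)*(-2) = -4/3)
O(I, b) = 2 + b (O(I, b) = b + 2 = 2 + b)
V(w, S) = -9 + 3*(-4/3 + S)² (V(w, S) = -9 + 3*(S - 4/3)² = -9 + 3*(-4/3 + S)²)
g(G) = -2 - G (g(G) = -(2 + G) = -2 - G)
g(f(-1))*(V(-4, 0)*(-28)) = (-2 - 1*(-1))*((-9 + (-4 + 3*0)²/3)*(-28)) = (-2 + 1)*((-9 + (-4 + 0)²/3)*(-28)) = -(-9 + (⅓)*(-4)²)*(-28) = -(-9 + (⅓)*16)*(-28) = -(-9 + 16/3)*(-28) = -(-11)*(-28)/3 = -1*308/3 = -308/3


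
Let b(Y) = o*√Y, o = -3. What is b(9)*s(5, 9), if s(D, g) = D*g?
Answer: -405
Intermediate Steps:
b(Y) = -3*√Y
b(9)*s(5, 9) = (-3*√9)*(5*9) = -3*3*45 = -9*45 = -405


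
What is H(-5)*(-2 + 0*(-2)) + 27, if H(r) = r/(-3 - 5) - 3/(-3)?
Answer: 95/4 ≈ 23.750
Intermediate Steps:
H(r) = 1 - r/8 (H(r) = r/(-8) - 3*(-1/3) = r*(-1/8) + 1 = -r/8 + 1 = 1 - r/8)
H(-5)*(-2 + 0*(-2)) + 27 = (1 - 1/8*(-5))*(-2 + 0*(-2)) + 27 = (1 + 5/8)*(-2 + 0) + 27 = (13/8)*(-2) + 27 = -13/4 + 27 = 95/4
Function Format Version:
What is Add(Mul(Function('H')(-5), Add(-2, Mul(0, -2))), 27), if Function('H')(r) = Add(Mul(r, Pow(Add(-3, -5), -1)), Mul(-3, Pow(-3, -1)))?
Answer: Rational(95, 4) ≈ 23.750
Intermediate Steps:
Function('H')(r) = Add(1, Mul(Rational(-1, 8), r)) (Function('H')(r) = Add(Mul(r, Pow(-8, -1)), Mul(-3, Rational(-1, 3))) = Add(Mul(r, Rational(-1, 8)), 1) = Add(Mul(Rational(-1, 8), r), 1) = Add(1, Mul(Rational(-1, 8), r)))
Add(Mul(Function('H')(-5), Add(-2, Mul(0, -2))), 27) = Add(Mul(Add(1, Mul(Rational(-1, 8), -5)), Add(-2, Mul(0, -2))), 27) = Add(Mul(Add(1, Rational(5, 8)), Add(-2, 0)), 27) = Add(Mul(Rational(13, 8), -2), 27) = Add(Rational(-13, 4), 27) = Rational(95, 4)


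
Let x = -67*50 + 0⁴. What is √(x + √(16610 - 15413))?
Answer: √(-3350 + 3*√133) ≈ 57.58*I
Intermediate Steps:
x = -3350 (x = -3350 + 0 = -3350)
√(x + √(16610 - 15413)) = √(-3350 + √(16610 - 15413)) = √(-3350 + √1197) = √(-3350 + 3*√133)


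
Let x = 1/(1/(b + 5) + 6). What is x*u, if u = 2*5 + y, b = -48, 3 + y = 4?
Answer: 473/257 ≈ 1.8405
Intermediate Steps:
y = 1 (y = -3 + 4 = 1)
u = 11 (u = 2*5 + 1 = 10 + 1 = 11)
x = 43/257 (x = 1/(1/(-48 + 5) + 6) = 1/(1/(-43) + 6) = 1/(-1/43 + 6) = 1/(257/43) = 43/257 ≈ 0.16732)
x*u = (43/257)*11 = 473/257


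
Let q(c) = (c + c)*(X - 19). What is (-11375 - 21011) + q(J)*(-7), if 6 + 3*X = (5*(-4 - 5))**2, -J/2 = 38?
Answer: 663470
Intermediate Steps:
J = -76 (J = -2*38 = -76)
X = 673 (X = -2 + (5*(-4 - 5))**2/3 = -2 + (5*(-9))**2/3 = -2 + (1/3)*(-45)**2 = -2 + (1/3)*2025 = -2 + 675 = 673)
q(c) = 1308*c (q(c) = (c + c)*(673 - 19) = (2*c)*654 = 1308*c)
(-11375 - 21011) + q(J)*(-7) = (-11375 - 21011) + (1308*(-76))*(-7) = -32386 - 99408*(-7) = -32386 + 695856 = 663470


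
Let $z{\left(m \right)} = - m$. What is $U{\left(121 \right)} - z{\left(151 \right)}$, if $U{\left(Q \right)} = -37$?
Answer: $114$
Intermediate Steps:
$U{\left(121 \right)} - z{\left(151 \right)} = -37 - \left(-1\right) 151 = -37 - -151 = -37 + 151 = 114$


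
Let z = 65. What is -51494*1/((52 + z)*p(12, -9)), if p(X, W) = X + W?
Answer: -51494/351 ≈ -146.71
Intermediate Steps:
p(X, W) = W + X
-51494*1/((52 + z)*p(12, -9)) = -51494*1/((-9 + 12)*(52 + 65)) = -51494/(117*3) = -51494/351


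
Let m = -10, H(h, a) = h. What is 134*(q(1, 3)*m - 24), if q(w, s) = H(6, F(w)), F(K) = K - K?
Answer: -11256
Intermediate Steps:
F(K) = 0
q(w, s) = 6
134*(q(1, 3)*m - 24) = 134*(6*(-10) - 24) = 134*(-60 - 24) = 134*(-84) = -11256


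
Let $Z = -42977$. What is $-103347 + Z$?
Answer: $-146324$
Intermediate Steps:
$-103347 + Z = -103347 - 42977 = -146324$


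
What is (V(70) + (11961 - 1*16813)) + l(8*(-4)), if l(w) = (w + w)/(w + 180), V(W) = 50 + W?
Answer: -175100/37 ≈ -4732.4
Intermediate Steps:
l(w) = 2*w/(180 + w) (l(w) = (2*w)/(180 + w) = 2*w/(180 + w))
(V(70) + (11961 - 1*16813)) + l(8*(-4)) = ((50 + 70) + (11961 - 1*16813)) + 2*(8*(-4))/(180 + 8*(-4)) = (120 + (11961 - 16813)) + 2*(-32)/(180 - 32) = (120 - 4852) + 2*(-32)/148 = -4732 + 2*(-32)*(1/148) = -4732 - 16/37 = -175100/37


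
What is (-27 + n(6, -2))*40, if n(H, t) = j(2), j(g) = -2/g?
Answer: -1120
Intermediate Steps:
n(H, t) = -1 (n(H, t) = -2/2 = -2*½ = -1)
(-27 + n(6, -2))*40 = (-27 - 1)*40 = -28*40 = -1120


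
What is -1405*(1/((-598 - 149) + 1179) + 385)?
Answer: -233681005/432 ≈ -5.4093e+5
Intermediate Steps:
-1405*(1/((-598 - 149) + 1179) + 385) = -1405*(1/(-747 + 1179) + 385) = -1405*(1/432 + 385) = -1405*166321/432 = -233681005/432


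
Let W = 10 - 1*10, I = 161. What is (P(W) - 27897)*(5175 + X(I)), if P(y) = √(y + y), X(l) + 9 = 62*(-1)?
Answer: -142386288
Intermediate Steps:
X(l) = -71 (X(l) = -9 + 62*(-1) = -9 - 62 = -71)
W = 0 (W = 10 - 10 = 0)
P(y) = √2*√y (P(y) = √(2*y) = √2*√y)
(P(W) - 27897)*(5175 + X(I)) = (√2*√0 - 27897)*(5175 - 71) = (√2*0 - 27897)*5104 = (0 - 27897)*5104 = -27897*5104 = -142386288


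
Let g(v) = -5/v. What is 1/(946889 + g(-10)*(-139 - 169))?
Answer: 1/946735 ≈ 1.0563e-6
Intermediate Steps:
1/(946889 + g(-10)*(-139 - 169)) = 1/(946889 + (-5/(-10))*(-139 - 169)) = 1/(946889 - 5*(-1/10)*(-308)) = 1/(946889 + (1/2)*(-308)) = 1/(946889 - 154) = 1/946735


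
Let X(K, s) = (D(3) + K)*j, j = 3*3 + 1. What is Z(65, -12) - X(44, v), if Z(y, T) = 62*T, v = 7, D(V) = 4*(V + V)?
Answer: -1424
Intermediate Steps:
D(V) = 8*V (D(V) = 4*(2*V) = 8*V)
j = 10 (j = 9 + 1 = 10)
X(K, s) = 240 + 10*K (X(K, s) = (8*3 + K)*10 = (24 + K)*10 = 240 + 10*K)
Z(65, -12) - X(44, v) = 62*(-12) - (240 + 10*44) = -744 - (240 + 440) = -744 - 1*680 = -744 - 680 = -1424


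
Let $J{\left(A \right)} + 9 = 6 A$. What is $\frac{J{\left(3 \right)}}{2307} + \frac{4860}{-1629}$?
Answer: $- \frac{414717}{139189} \approx -2.9795$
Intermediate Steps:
$J{\left(A \right)} = -9 + 6 A$
$\frac{J{\left(3 \right)}}{2307} + \frac{4860}{-1629} = \frac{-9 + 6 \cdot 3}{2307} + \frac{4860}{-1629} = \left(-9 + 18\right) \frac{1}{2307} + 4860 \left(- \frac{1}{1629}\right) = 9 \cdot \frac{1}{2307} - \frac{540}{181} = \frac{3}{769} - \frac{540}{181} = - \frac{414717}{139189}$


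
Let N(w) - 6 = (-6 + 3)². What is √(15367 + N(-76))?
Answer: √15382 ≈ 124.02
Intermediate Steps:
N(w) = 15 (N(w) = 6 + (-6 + 3)² = 6 + (-3)² = 6 + 9 = 15)
√(15367 + N(-76)) = √(15367 + 15) = √15382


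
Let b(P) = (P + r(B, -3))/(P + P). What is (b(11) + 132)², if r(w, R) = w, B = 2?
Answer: 8508889/484 ≈ 17580.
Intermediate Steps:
b(P) = (2 + P)/(2*P) (b(P) = (P + 2)/(P + P) = (2 + P)/((2*P)) = (2 + P)*(1/(2*P)) = (2 + P)/(2*P))
(b(11) + 132)² = ((½)*(2 + 11)/11 + 132)² = ((½)*(1/11)*13 + 132)² = (13/22 + 132)² = (2917/22)² = 8508889/484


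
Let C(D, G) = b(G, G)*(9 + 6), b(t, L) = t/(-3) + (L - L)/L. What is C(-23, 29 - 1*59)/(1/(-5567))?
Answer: -835050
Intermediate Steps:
b(t, L) = -t/3 (b(t, L) = t*(-⅓) + 0/L = -t/3 + 0 = -t/3)
C(D, G) = -5*G (C(D, G) = (-G/3)*(9 + 6) = -G/3*15 = -5*G)
C(-23, 29 - 1*59)/(1/(-5567)) = (-5*(29 - 1*59))/(1/(-5567)) = (-5*(29 - 59))/(-1/5567) = -5*(-30)*(-5567) = 150*(-5567) = -835050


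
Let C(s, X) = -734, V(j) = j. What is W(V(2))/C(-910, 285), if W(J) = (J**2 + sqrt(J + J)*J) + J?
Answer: -5/367 ≈ -0.013624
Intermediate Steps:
W(J) = J + J**2 + sqrt(2)*J**(3/2) (W(J) = (J**2 + sqrt(2*J)*J) + J = (J**2 + (sqrt(2)*sqrt(J))*J) + J = (J**2 + sqrt(2)*J**(3/2)) + J = J + J**2 + sqrt(2)*J**(3/2))
W(V(2))/C(-910, 285) = (2 + 2**2 + sqrt(2)*2**(3/2))/(-734) = (2 + 4 + sqrt(2)*(2*sqrt(2)))*(-1/734) = (2 + 4 + 4)*(-1/734) = 10*(-1/734) = -5/367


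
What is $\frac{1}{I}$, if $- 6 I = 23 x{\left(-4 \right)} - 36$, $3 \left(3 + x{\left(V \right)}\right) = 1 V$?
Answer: $\frac{18}{407} \approx 0.044226$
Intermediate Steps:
$x{\left(V \right)} = -3 + \frac{V}{3}$ ($x{\left(V \right)} = -3 + \frac{1 V}{3} = -3 + \frac{V}{3}$)
$I = \frac{407}{18}$ ($I = - \frac{23 \left(-3 + \frac{1}{3} \left(-4\right)\right) - 36}{6} = - \frac{23 \left(-3 - \frac{4}{3}\right) - 36}{6} = - \frac{23 \left(- \frac{13}{3}\right) - 36}{6} = - \frac{- \frac{299}{3} - 36}{6} = \left(- \frac{1}{6}\right) \left(- \frac{407}{3}\right) = \frac{407}{18} \approx 22.611$)
$\frac{1}{I} = \frac{1}{\frac{407}{18}} = \frac{18}{407}$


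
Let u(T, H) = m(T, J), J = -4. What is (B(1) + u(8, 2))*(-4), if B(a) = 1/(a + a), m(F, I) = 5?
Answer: -22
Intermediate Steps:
u(T, H) = 5
B(a) = 1/(2*a)
(B(1) + u(8, 2))*(-4) = ((1/2)/1 + 5)*(-4) = ((1/2)*1 + 5)*(-4) = (1/2 + 5)*(-4) = (11/2)*(-4) = -22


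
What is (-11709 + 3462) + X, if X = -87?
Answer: -8334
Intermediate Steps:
(-11709 + 3462) + X = (-11709 + 3462) - 87 = -8247 - 87 = -8334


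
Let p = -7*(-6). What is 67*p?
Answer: 2814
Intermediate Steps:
p = 42
67*p = 67*42 = 2814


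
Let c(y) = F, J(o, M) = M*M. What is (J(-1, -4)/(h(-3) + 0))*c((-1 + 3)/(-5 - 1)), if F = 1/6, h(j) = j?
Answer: -8/9 ≈ -0.88889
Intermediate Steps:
J(o, M) = M²
F = ⅙ ≈ 0.16667
c(y) = ⅙
(J(-1, -4)/(h(-3) + 0))*c((-1 + 3)/(-5 - 1)) = ((-4)²/(-3 + 0))*(⅙) = (16/(-3))*(⅙) = -⅓*16*(⅙) = -16/3*⅙ = -8/9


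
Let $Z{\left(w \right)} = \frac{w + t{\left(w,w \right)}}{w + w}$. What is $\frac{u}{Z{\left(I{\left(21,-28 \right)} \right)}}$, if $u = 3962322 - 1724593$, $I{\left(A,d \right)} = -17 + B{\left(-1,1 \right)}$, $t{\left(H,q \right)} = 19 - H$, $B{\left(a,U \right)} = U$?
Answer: $- \frac{71607328}{19} \approx -3.7688 \cdot 10^{6}$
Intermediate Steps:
$I{\left(A,d \right)} = -16$ ($I{\left(A,d \right)} = -17 + 1 = -16$)
$u = 2237729$
$Z{\left(w \right)} = \frac{19}{2 w}$ ($Z{\left(w \right)} = \frac{w - \left(-19 + w\right)}{w + w} = \frac{19}{2 w}$)
$\frac{u}{Z{\left(I{\left(21,-28 \right)} \right)}} = \frac{2237729}{\frac{19}{2} \frac{1}{-16}} = \frac{2237729}{\frac{19}{2} \left(- \frac{1}{16}\right)} = \frac{2237729}{- \frac{19}{32}} = 2237729 \left(- \frac{32}{19}\right) = - \frac{71607328}{19}$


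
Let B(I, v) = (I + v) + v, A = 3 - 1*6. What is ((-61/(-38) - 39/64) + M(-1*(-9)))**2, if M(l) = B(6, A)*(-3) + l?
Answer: 147744025/1478656 ≈ 99.918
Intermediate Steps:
A = -3 (A = 3 - 6 = -3)
B(I, v) = I + 2*v
M(l) = l (M(l) = (6 + 2*(-3))*(-3) + l = (6 - 6)*(-3) + l = 0*(-3) + l = 0 + l = l)
((-61/(-38) - 39/64) + M(-1*(-9)))**2 = ((-61/(-38) - 39/64) - 1*(-9))**2 = ((-61*(-1/38) - 39*1/64) + 9)**2 = ((61/38 - 39/64) + 9)**2 = (1211/1216 + 9)**2 = (12155/1216)**2 = 147744025/1478656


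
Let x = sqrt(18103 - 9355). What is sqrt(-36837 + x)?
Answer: 3*sqrt(-4093 + 6*sqrt(3)) ≈ 191.69*I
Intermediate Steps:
x = 54*sqrt(3) (x = sqrt(8748) = 54*sqrt(3) ≈ 93.531)
sqrt(-36837 + x) = sqrt(-36837 + 54*sqrt(3))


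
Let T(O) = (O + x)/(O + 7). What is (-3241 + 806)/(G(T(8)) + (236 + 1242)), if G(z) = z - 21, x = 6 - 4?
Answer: -7305/4373 ≈ -1.6705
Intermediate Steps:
x = 2
T(O) = (2 + O)/(7 + O) (T(O) = (O + 2)/(O + 7) = (2 + O)/(7 + O))
G(z) = -21 + z
(-3241 + 806)/(G(T(8)) + (236 + 1242)) = (-3241 + 806)/((-21 + (2 + 8)/(7 + 8)) + (236 + 1242)) = -2435/((-21 + 10/15) + 1478) = -2435/((-21 + (1/15)*10) + 1478) = -2435/((-21 + 2/3) + 1478) = -2435/(-61/3 + 1478) = -2435/4373/3 = -2435*3/4373 = -7305/4373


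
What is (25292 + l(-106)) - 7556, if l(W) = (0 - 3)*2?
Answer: 17730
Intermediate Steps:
l(W) = -6 (l(W) = -3*2 = -6)
(25292 + l(-106)) - 7556 = (25292 - 6) - 7556 = 25286 - 7556 = 17730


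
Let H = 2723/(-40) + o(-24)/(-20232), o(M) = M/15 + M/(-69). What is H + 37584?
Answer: 9698616947/258520 ≈ 37516.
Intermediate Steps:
o(M) = 6*M/115 (o(M) = M*(1/15) + M*(-1/69) = M/15 - M/69 = 6*M/115)
H = -17598733/258520 (H = 2723/(-40) + ((6/115)*(-24))/(-20232) = 2723*(-1/40) - 144/115*(-1/20232) = -2723/40 + 2/32315 = -17598733/258520 ≈ -68.075)
H + 37584 = -17598733/258520 + 37584 = 9698616947/258520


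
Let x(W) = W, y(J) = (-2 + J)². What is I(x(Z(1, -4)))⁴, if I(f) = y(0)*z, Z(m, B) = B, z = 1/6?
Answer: 16/81 ≈ 0.19753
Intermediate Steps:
z = ⅙ ≈ 0.16667
I(f) = ⅔ (I(f) = (-2 + 0)²*(⅙) = (-2)²*(⅙) = 4*(⅙) = ⅔)
I(x(Z(1, -4)))⁴ = (⅔)⁴ = 16/81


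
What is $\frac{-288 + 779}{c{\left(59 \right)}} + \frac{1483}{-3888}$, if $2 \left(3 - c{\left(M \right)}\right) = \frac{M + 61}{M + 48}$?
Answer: $\frac{22652977}{112752} \approx 200.91$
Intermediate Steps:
$c{\left(M \right)} = 3 - \frac{61 + M}{2 \left(48 + M\right)}$ ($c{\left(M \right)} = 3 - \frac{\left(M + 61\right) \frac{1}{M + 48}}{2} = 3 - \frac{\left(61 + M\right) \frac{1}{48 + M}}{2} = 3 - \frac{\frac{1}{48 + M} \left(61 + M\right)}{2} = 3 - \frac{61 + M}{2 \left(48 + M\right)}$)
$\frac{-288 + 779}{c{\left(59 \right)}} + \frac{1483}{-3888} = \frac{-288 + 779}{\frac{1}{2} \frac{1}{48 + 59} \left(227 + 5 \cdot 59\right)} + \frac{1483}{-3888} = \frac{491}{\frac{1}{2} \cdot \frac{1}{107} \left(227 + 295\right)} + 1483 \left(- \frac{1}{3888}\right) = \frac{491}{\frac{1}{2} \cdot \frac{1}{107} \cdot 522} - \frac{1483}{3888} = \frac{491}{\frac{261}{107}} - \frac{1483}{3888} = 491 \cdot \frac{107}{261} - \frac{1483}{3888} = \frac{52537}{261} - \frac{1483}{3888} = \frac{22652977}{112752}$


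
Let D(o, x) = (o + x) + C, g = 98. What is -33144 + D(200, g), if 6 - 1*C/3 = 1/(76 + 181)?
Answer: -8436799/257 ≈ -32828.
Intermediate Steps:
C = 4623/257 (C = 18 - 3/(76 + 181) = 18 - 3/257 = 4623/257 ≈ 17.988)
D(o, x) = 4623/257 + o + x (D(o, x) = (o + x) + 4623/257 = 4623/257 + o + x)
-33144 + D(200, g) = -33144 + (4623/257 + 200 + 98) = -33144 + 81209/257 = -8436799/257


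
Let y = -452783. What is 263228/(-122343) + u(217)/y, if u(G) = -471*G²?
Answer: 2594250323693/55394830569 ≈ 46.832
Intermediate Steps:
263228/(-122343) + u(217)/y = 263228/(-122343) - 471*217²/(-452783) = 263228*(-1/122343) - 471*47089*(-1/452783) = -263228/122343 - 22178919*(-1/452783) = -263228/122343 + 22178919/452783 = 2594250323693/55394830569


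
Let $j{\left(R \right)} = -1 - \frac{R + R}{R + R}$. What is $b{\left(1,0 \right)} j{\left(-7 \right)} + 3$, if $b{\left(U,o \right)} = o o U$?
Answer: $3$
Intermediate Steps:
$b{\left(U,o \right)} = U o^{2}$ ($b{\left(U,o \right)} = o^{2} U = U o^{2}$)
$j{\left(R \right)} = -2$ ($j{\left(R \right)} = -1 - \frac{2 R}{2 R} = -1 - 2 R \frac{1}{2 R} = -1 - 1 = -2$)
$b{\left(1,0 \right)} j{\left(-7 \right)} + 3 = 1 \cdot 0^{2} \left(-2\right) + 3 = 1 \cdot 0 \left(-2\right) + 3 = 0 \left(-2\right) + 3 = 0 + 3 = 3$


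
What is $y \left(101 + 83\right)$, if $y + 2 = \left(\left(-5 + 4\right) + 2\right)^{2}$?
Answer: $-184$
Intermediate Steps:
$y = -1$ ($y = -2 + \left(\left(-5 + 4\right) + 2\right)^{2} = -2 + \left(-1 + 2\right)^{2} = -2 + 1^{2} = -2 + 1 = -1$)
$y \left(101 + 83\right) = - (101 + 83) = \left(-1\right) 184 = -184$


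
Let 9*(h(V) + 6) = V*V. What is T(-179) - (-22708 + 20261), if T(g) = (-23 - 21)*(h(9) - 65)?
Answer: 5175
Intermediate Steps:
h(V) = -6 + V**2/9 (h(V) = -6 + (V*V)/9 = -6 + V**2/9)
T(g) = 2728 (T(g) = (-23 - 21)*((-6 + (1/9)*9**2) - 65) = -44*((-6 + (1/9)*81) - 65) = -44*((-6 + 9) - 65) = -44*(3 - 65) = -44*(-62) = 2728)
T(-179) - (-22708 + 20261) = 2728 - (-22708 + 20261) = 2728 - 1*(-2447) = 2728 + 2447 = 5175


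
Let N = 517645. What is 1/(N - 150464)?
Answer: 1/367181 ≈ 2.7235e-6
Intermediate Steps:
1/(N - 150464) = 1/(517645 - 150464) = 1/367181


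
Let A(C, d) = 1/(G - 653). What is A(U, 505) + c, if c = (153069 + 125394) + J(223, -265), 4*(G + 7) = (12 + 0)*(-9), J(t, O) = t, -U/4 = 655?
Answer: 191457281/687 ≈ 2.7869e+5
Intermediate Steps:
U = -2620 (U = -4*655 = -2620)
G = -34 (G = -7 + ((12 + 0)*(-9))/4 = -7 + (12*(-9))/4 = -7 + (1/4)*(-108) = -7 - 27 = -34)
c = 278686 (c = (153069 + 125394) + 223 = 278463 + 223 = 278686)
A(C, d) = -1/687 (A(C, d) = 1/(-34 - 653) = 1/(-687) = -1/687)
A(U, 505) + c = -1/687 + 278686 = 191457281/687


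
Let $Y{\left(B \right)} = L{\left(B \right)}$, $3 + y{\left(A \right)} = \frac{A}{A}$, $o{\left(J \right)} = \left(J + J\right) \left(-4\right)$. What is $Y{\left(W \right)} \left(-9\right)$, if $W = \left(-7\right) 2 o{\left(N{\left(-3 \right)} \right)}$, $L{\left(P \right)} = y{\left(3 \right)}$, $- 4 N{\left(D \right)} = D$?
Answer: $18$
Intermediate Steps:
$N{\left(D \right)} = - \frac{D}{4}$
$o{\left(J \right)} = - 8 J$ ($o{\left(J \right)} = 2 J \left(-4\right) = - 8 J$)
$y{\left(A \right)} = -2$ ($y{\left(A \right)} = -3 + \frac{A}{A} = -3 + 1 = -2$)
$L{\left(P \right)} = -2$
$W = 84$ ($W = \left(-7\right) 2 \left(- 8 \left(\left(- \frac{1}{4}\right) \left(-3\right)\right)\right) = - 14 \left(\left(-8\right) \frac{3}{4}\right) = \left(-14\right) \left(-6\right) = 84$)
$Y{\left(B \right)} = -2$
$Y{\left(W \right)} \left(-9\right) = \left(-2\right) \left(-9\right) = 18$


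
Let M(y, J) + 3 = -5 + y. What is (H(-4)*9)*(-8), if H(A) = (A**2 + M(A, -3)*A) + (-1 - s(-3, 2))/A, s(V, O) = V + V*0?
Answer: -4572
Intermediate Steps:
M(y, J) = -8 + y (M(y, J) = -3 + (-5 + y) = -8 + y)
s(V, O) = V (s(V, O) = V + 0 = V)
H(A) = A**2 + 2/A + A*(-8 + A) (H(A) = (A**2 + (-8 + A)*A) + (-1 - 1*(-3))/A = (A**2 + A*(-8 + A)) + (-1 + 3)/A = (A**2 + A*(-8 + A)) + 2/A = A**2 + 2/A + A*(-8 + A))
(H(-4)*9)*(-8) = ((2*(1 + (-4)**2*(-4 - 4))/(-4))*9)*(-8) = ((2*(-1/4)*(1 + 16*(-8)))*9)*(-8) = ((2*(-1/4)*(1 - 128))*9)*(-8) = ((2*(-1/4)*(-127))*9)*(-8) = ((127/2)*9)*(-8) = (1143/2)*(-8) = -4572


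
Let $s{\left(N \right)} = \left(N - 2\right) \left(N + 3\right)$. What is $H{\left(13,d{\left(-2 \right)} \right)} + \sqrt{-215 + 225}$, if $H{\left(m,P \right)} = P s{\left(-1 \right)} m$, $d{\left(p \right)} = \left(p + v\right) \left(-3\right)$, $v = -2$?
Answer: $-936 + \sqrt{10} \approx -932.84$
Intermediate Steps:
$s{\left(N \right)} = \left(-2 + N\right) \left(3 + N\right)$
$d{\left(p \right)} = 6 - 3 p$ ($d{\left(p \right)} = \left(p - 2\right) \left(-3\right) = \left(-2 + p\right) \left(-3\right) = 6 - 3 p$)
$H{\left(m,P \right)} = - 6 P m$ ($H{\left(m,P \right)} = P \left(-6 - 1 + \left(-1\right)^{2}\right) m = P \left(-6 - 1 + 1\right) m = P \left(-6\right) m = - 6 P m$)
$H{\left(13,d{\left(-2 \right)} \right)} + \sqrt{-215 + 225} = \left(-6\right) \left(6 - -6\right) 13 + \sqrt{-215 + 225} = \left(-6\right) \left(6 + 6\right) 13 + \sqrt{10} = \left(-6\right) 12 \cdot 13 + \sqrt{10} = -936 + \sqrt{10}$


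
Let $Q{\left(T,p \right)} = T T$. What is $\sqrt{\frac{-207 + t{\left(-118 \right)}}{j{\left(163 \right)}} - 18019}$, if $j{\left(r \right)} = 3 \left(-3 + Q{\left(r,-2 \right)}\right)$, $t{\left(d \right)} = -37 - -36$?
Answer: $\frac{i \sqrt{28613145475515}}{39849} \approx 134.23 i$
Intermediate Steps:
$Q{\left(T,p \right)} = T^{2}$
$t{\left(d \right)} = -1$ ($t{\left(d \right)} = -37 + 36 = -1$)
$j{\left(r \right)} = -9 + 3 r^{2}$ ($j{\left(r \right)} = 3 \left(-3 + r^{2}\right) = -9 + 3 r^{2}$)
$\sqrt{\frac{-207 + t{\left(-118 \right)}}{j{\left(163 \right)}} - 18019} = \sqrt{\frac{-207 - 1}{-9 + 3 \cdot 163^{2}} - 18019} = \sqrt{- \frac{208}{-9 + 3 \cdot 26569} - 18019} = \sqrt{- \frac{208}{-9 + 79707} - 18019} = \sqrt{- \frac{208}{79698} - 18019} = \sqrt{\left(-208\right) \frac{1}{79698} - 18019} = \sqrt{- \frac{104}{39849} - 18019} = \sqrt{- \frac{718039235}{39849}} = \frac{i \sqrt{28613145475515}}{39849}$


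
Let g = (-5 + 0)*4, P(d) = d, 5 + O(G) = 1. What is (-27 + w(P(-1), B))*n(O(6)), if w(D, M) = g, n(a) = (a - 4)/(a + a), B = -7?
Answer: -47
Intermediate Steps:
O(G) = -4 (O(G) = -5 + 1 = -4)
n(a) = (-4 + a)/(2*a) (n(a) = (-4 + a)/((2*a)) = (-4 + a)*(1/(2*a)) = (-4 + a)/(2*a))
g = -20 (g = -5*4 = -20)
w(D, M) = -20
(-27 + w(P(-1), B))*n(O(6)) = (-27 - 20)*((½)*(-4 - 4)/(-4)) = -47*(-1)*(-8)/(2*4) = -47*1 = -47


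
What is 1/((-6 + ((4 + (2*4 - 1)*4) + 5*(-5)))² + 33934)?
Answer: 1/33935 ≈ 2.9468e-5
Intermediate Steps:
1/((-6 + ((4 + (2*4 - 1)*4) + 5*(-5)))² + 33934) = 1/((-6 + ((4 + (8 - 1)*4) - 25))² + 33934) = 1/((-6 + ((4 + 7*4) - 25))² + 33934) = 1/((-6 + ((4 + 28) - 25))² + 33934) = 1/((-6 + (32 - 25))² + 33934) = 1/((-6 + 7)² + 33934) = 1/(1² + 33934) = 1/(1 + 33934) = 1/33935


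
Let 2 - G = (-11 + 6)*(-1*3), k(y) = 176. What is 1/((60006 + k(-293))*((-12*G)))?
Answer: 1/9388392 ≈ 1.0651e-7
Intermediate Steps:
G = -13 (G = 2 - (-11 + 6)*(-1*3) = 2 - (-5)*(-3) = 2 - 1*15 = 2 - 15 = -13)
1/((60006 + k(-293))*((-12*G))) = 1/((60006 + 176)*((-12*(-13)))) = 1/(60182*156) = (1/60182)*(1/156) = 1/9388392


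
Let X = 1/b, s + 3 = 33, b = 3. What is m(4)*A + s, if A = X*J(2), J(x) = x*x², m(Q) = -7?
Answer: 34/3 ≈ 11.333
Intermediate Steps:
J(x) = x³
s = 30 (s = -3 + 33 = 30)
X = ⅓ (X = 1/3 = ⅓ ≈ 0.33333)
A = 8/3 (A = (⅓)*2³ = (⅓)*8 = 8/3 ≈ 2.6667)
m(4)*A + s = -7*8/3 + 30 = -56/3 + 30 = 34/3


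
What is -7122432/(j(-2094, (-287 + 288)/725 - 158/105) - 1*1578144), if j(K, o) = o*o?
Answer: 1650984189120000/365814241633679 ≈ 4.5132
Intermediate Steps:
j(K, o) = o**2
-7122432/(j(-2094, (-287 + 288)/725 - 158/105) - 1*1578144) = -7122432/(((-287 + 288)/725 - 158/105)**2 - 1*1578144) = -7122432/((1*(1/725) - 158*1/105)**2 - 1578144) = -7122432/((1/725 - 158/105)**2 - 1578144) = -7122432/((-22889/15225)**2 - 1578144) = -7122432/(523906321/231800625 - 1578144) = -7122432/(-365814241633679/231800625) = -7122432*(-231800625/365814241633679) = 1650984189120000/365814241633679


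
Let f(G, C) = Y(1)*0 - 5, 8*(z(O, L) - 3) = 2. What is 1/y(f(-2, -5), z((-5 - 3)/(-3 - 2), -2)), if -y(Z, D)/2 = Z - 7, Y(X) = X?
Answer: 1/24 ≈ 0.041667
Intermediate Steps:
z(O, L) = 13/4 (z(O, L) = 3 + (⅛)*2 = 3 + ¼ = 13/4)
f(G, C) = -5 (f(G, C) = 1*0 - 5 = 0 - 5 = -5)
y(Z, D) = 14 - 2*Z (y(Z, D) = -2*(Z - 7) = -2*(-7 + Z) = 14 - 2*Z)
1/y(f(-2, -5), z((-5 - 3)/(-3 - 2), -2)) = 1/(14 - 2*(-5)) = 1/(14 + 10) = 1/24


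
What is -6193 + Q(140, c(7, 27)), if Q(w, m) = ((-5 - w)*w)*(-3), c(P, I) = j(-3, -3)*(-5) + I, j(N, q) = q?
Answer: 54707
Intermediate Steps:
c(P, I) = 15 + I (c(P, I) = -3*(-5) + I = 15 + I)
Q(w, m) = -3*w*(-5 - w) (Q(w, m) = (w*(-5 - w))*(-3) = -3*w*(-5 - w))
-6193 + Q(140, c(7, 27)) = -6193 + 3*140*(5 + 140) = -6193 + 3*140*145 = -6193 + 60900 = 54707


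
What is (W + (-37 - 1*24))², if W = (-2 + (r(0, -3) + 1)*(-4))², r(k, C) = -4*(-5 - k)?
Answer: 53802225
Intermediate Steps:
r(k, C) = 20 + 4*k
W = 7396 (W = (-2 + ((20 + 4*0) + 1)*(-4))² = (-2 + ((20 + 0) + 1)*(-4))² = (-2 + (20 + 1)*(-4))² = (-2 + 21*(-4))² = (-2 - 84)² = (-86)² = 7396)
(W + (-37 - 1*24))² = (7396 + (-37 - 1*24))² = (7396 + (-37 - 24))² = (7396 - 61)² = 7335² = 53802225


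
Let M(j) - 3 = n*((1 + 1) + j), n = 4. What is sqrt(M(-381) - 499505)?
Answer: I*sqrt(501018) ≈ 707.83*I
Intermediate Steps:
M(j) = 11 + 4*j (M(j) = 3 + 4*((1 + 1) + j) = 3 + 4*(2 + j) = 3 + (8 + 4*j) = 11 + 4*j)
sqrt(M(-381) - 499505) = sqrt((11 + 4*(-381)) - 499505) = sqrt((11 - 1524) - 499505) = sqrt(-1513 - 499505) = sqrt(-501018) = I*sqrt(501018)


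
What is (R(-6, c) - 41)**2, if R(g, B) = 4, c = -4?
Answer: 1369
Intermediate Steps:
(R(-6, c) - 41)**2 = (4 - 41)**2 = (-37)**2 = 1369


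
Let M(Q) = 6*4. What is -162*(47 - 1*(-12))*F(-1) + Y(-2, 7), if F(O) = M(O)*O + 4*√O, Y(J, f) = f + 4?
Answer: 229403 - 38232*I ≈ 2.294e+5 - 38232.0*I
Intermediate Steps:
Y(J, f) = 4 + f
M(Q) = 24
F(O) = 4*√O + 24*O (F(O) = 24*O + 4*√O = 4*√O + 24*O)
-162*(47 - 1*(-12))*F(-1) + Y(-2, 7) = -162*(47 - 1*(-12))*(4*√(-1) + 24*(-1)) + (4 + 7) = -162*(47 + 12)*(4*I - 24) + 11 = -9558*(-24 + 4*I) + 11 = -162*(-1416 + 236*I) + 11 = (229392 - 38232*I) + 11 = 229403 - 38232*I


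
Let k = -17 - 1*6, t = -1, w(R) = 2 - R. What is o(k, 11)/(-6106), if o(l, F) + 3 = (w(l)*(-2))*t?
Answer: -47/6106 ≈ -0.0076973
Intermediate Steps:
k = -23 (k = -17 - 6 = -23)
o(l, F) = 1 - 2*l (o(l, F) = -3 + ((2 - l)*(-2))*(-1) = -3 + (-4 + 2*l)*(-1) = -3 + (4 - 2*l) = 1 - 2*l)
o(k, 11)/(-6106) = (1 - 2*(-23))/(-6106) = (1 + 46)*(-1/6106) = 47*(-1/6106) = -47/6106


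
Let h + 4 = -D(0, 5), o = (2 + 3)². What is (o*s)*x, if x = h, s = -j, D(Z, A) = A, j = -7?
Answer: -1575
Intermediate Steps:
s = 7 (s = -1*(-7) = 7)
o = 25 (o = 5² = 25)
h = -9 (h = -4 - 1*5 = -4 - 5 = -9)
x = -9
(o*s)*x = (25*7)*(-9) = 175*(-9) = -1575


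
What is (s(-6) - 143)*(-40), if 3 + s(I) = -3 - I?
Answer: 5720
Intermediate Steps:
s(I) = -6 - I (s(I) = -3 + (-3 - I) = -6 - I)
(s(-6) - 143)*(-40) = ((-6 - 1*(-6)) - 143)*(-40) = ((-6 + 6) - 143)*(-40) = (0 - 143)*(-40) = -143*(-40) = 5720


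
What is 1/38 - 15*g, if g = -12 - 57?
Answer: 39331/38 ≈ 1035.0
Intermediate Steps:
g = -69
1/38 - 15*g = 1/38 - 15*(-69) = 1/38 + 1035 = 39331/38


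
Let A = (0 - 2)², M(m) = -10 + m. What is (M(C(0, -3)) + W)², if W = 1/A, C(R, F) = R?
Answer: 1521/16 ≈ 95.063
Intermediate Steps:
A = 4 (A = (-2)² = 4)
W = ¼ (W = 1/4 = ¼ ≈ 0.25000)
(M(C(0, -3)) + W)² = ((-10 + 0) + ¼)² = (-10 + ¼)² = (-39/4)² = 1521/16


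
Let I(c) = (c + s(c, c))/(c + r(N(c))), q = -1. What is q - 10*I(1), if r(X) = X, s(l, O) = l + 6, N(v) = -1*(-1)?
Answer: -41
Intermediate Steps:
N(v) = 1
s(l, O) = 6 + l
I(c) = (6 + 2*c)/(1 + c) (I(c) = (c + (6 + c))/(c + 1) = (6 + 2*c)/(1 + c))
q - 10*I(1) = -1 - 20*(3 + 1)/(1 + 1) = -1 - 20*4/2 = -1 - 10*4 = -1 - 40 = -41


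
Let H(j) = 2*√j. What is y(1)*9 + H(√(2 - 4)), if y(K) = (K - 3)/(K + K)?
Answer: -9 + 2*(-2)^(¼) ≈ -7.3182 + 1.6818*I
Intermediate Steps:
y(K) = (-3 + K)/(2*K) (y(K) = (-3 + K)/((2*K)) = (-3 + K)*(1/(2*K)) = (-3 + K)/(2*K))
y(1)*9 + H(√(2 - 4)) = ((½)*(-3 + 1)/1)*9 + 2*√(√(2 - 4)) = ((½)*1*(-2))*9 + 2*√(√(-2)) = -1*9 + 2*√(I*√2) = -9 + 2*(2^(¼)*√I) = -9 + 2*2^(¼)*√I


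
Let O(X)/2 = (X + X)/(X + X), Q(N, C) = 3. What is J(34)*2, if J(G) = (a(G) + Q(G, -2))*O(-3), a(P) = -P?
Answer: -124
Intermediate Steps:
O(X) = 2 (O(X) = 2*((X + X)/(X + X)) = 2*((2*X)/((2*X))) = 2*((2*X)*(1/(2*X))) = 2*1 = 2)
J(G) = 6 - 2*G (J(G) = (-G + 3)*2 = (3 - G)*2 = 6 - 2*G)
J(34)*2 = (6 - 2*34)*2 = (6 - 68)*2 = -62*2 = -124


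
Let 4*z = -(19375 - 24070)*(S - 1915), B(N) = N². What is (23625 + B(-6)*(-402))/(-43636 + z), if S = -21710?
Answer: -36612/111093919 ≈ -0.00032956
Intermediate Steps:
z = -110919375/4 (z = (-(19375 - 24070)*(-21710 - 1915))/4 = (-(-4695)*(-23625))/4 = (-1*110919375)/4 = (¼)*(-110919375) = -110919375/4 ≈ -2.7730e+7)
(23625 + B(-6)*(-402))/(-43636 + z) = (23625 + (-6)²*(-402))/(-43636 - 110919375/4) = (23625 + 36*(-402))/(-111093919/4) = (23625 - 14472)*(-4/111093919) = 9153*(-4/111093919) = -36612/111093919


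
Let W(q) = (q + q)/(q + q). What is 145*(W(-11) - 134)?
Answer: -19285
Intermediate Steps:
W(q) = 1 (W(q) = (2*q)/((2*q)) = (2*q)*(1/(2*q)) = 1)
145*(W(-11) - 134) = 145*(1 - 134) = 145*(-133) = -19285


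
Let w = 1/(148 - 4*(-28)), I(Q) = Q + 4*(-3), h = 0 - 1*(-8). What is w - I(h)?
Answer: 1041/260 ≈ 4.0038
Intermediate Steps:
h = 8 (h = 0 + 8 = 8)
I(Q) = -12 + Q (I(Q) = Q - 12 = -12 + Q)
w = 1/260 (w = 1/(148 + 112) = 1/260 ≈ 0.0038462)
w - I(h) = 1/260 - (-12 + 8) = 1/260 - 1*(-4) = 1/260 + 4 = 1041/260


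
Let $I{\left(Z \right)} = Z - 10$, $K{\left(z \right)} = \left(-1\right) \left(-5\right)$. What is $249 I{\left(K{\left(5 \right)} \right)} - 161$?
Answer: $-1406$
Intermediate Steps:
$K{\left(z \right)} = 5$
$I{\left(Z \right)} = -10 + Z$ ($I{\left(Z \right)} = Z - 10 = -10 + Z$)
$249 I{\left(K{\left(5 \right)} \right)} - 161 = 249 \left(-10 + 5\right) - 161 = 249 \left(-5\right) - 161 = -1245 - 161 = -1406$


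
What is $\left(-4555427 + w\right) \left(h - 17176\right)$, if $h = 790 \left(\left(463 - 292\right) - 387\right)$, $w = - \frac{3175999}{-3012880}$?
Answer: $\frac{322220691618736997}{376610} \approx 8.5558 \cdot 10^{11}$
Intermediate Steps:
$w = \frac{3175999}{3012880}$ ($w = \left(-3175999\right) \left(- \frac{1}{3012880}\right) = \frac{3175999}{3012880} \approx 1.0541$)
$h = -170640$ ($h = 790 \left(171 - 387\right) = 790 \left(-216\right) = -170640$)
$\left(-4555427 + w\right) \left(h - 17176\right) = \left(-4555427 + \frac{3175999}{3012880}\right) \left(-170640 - 17176\right) = - \frac{13724951723761 \left(-170640 - 17176\right)}{3012880} = \left(- \frac{13724951723761}{3012880}\right) \left(-187816\right) = \frac{322220691618736997}{376610}$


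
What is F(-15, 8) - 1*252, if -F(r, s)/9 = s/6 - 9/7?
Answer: -1767/7 ≈ -252.43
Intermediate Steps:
F(r, s) = 81/7 - 3*s/2 (F(r, s) = -9*(s/6 - 9/7) = -9*(-9/7 + s/6) = 81/7 - 3*s/2)
F(-15, 8) - 1*252 = (81/7 - 3/2*8) - 1*252 = (81/7 - 12) - 252 = -3/7 - 252 = -1767/7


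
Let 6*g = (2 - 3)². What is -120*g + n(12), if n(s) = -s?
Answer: -32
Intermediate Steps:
g = ⅙ (g = (2 - 3)²/6 = (⅙)*(-1)² = (⅙)*1 = ⅙ ≈ 0.16667)
-120*g + n(12) = -120*⅙ - 1*12 = -20 - 12 = -32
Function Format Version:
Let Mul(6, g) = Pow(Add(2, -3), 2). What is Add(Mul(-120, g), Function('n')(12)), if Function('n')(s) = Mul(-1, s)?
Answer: -32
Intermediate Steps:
g = Rational(1, 6) (g = Mul(Rational(1, 6), Pow(Add(2, -3), 2)) = Mul(Rational(1, 6), Pow(-1, 2)) = Mul(Rational(1, 6), 1) = Rational(1, 6) ≈ 0.16667)
Add(Mul(-120, g), Function('n')(12)) = Add(Mul(-120, Rational(1, 6)), Mul(-1, 12)) = Add(-20, -12) = -32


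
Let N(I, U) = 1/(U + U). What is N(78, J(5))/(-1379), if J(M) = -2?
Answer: 1/5516 ≈ 0.00018129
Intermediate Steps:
N(I, U) = 1/(2*U)
N(78, J(5))/(-1379) = ((1/2)/(-2))/(-1379) = ((1/2)*(-1/2))*(-1/1379) = -1/4*(-1/1379) = 1/5516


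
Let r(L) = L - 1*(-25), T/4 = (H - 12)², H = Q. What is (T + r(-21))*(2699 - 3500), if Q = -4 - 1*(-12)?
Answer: -54468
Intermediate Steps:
Q = 8 (Q = -4 + 12 = 8)
H = 8
T = 64 (T = 4*(8 - 12)² = 4*(-4)² = 4*16 = 64)
r(L) = 25 + L (r(L) = L + 25 = 25 + L)
(T + r(-21))*(2699 - 3500) = (64 + (25 - 21))*(2699 - 3500) = (64 + 4)*(-801) = 68*(-801) = -54468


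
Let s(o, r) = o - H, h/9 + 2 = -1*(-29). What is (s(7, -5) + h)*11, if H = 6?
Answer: 2684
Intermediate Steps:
h = 243 (h = -18 + 9*(-1*(-29)) = -18 + 9*29 = -18 + 261 = 243)
s(o, r) = -6 + o (s(o, r) = o - 1*6 = o - 6 = -6 + o)
(s(7, -5) + h)*11 = ((-6 + 7) + 243)*11 = (1 + 243)*11 = 244*11 = 2684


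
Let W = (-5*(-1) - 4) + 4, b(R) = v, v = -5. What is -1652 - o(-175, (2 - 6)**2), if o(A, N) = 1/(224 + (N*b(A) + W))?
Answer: -246149/149 ≈ -1652.0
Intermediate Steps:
b(R) = -5
W = 5 (W = (5 - 4) + 4 = 1 + 4 = 5)
o(A, N) = 1/(229 - 5*N) (o(A, N) = 1/(224 + (N*(-5) + 5)) = 1/(224 + (-5*N + 5)) = 1/(224 + (5 - 5*N)) = 1/(229 - 5*N))
-1652 - o(-175, (2 - 6)**2) = -1652 - 1/(229 - 5*(2 - 6)**2) = -1652 - 1/(229 - 5*(-4)**2) = -1652 - 1/(229 - 5*16) = -1652 - 1/(229 - 80) = -1652 - 1/149 = -246149/149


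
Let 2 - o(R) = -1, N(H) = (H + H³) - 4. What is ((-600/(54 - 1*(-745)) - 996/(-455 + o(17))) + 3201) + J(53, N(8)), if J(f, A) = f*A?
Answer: 2758308714/90287 ≈ 30550.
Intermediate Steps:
N(H) = -4 + H + H³
o(R) = 3 (o(R) = 2 - 1*(-1) = 2 + 1 = 3)
J(f, A) = A*f
((-600/(54 - 1*(-745)) - 996/(-455 + o(17))) + 3201) + J(53, N(8)) = ((-600/(54 - 1*(-745)) - 996/(-455 + 3)) + 3201) + (-4 + 8 + 8³)*53 = ((-600/(54 + 745) - 996/(-452)) + 3201) + (-4 + 8 + 512)*53 = ((-600/799 - 996*(-1/452)) + 3201) + 516*53 = ((-600*1/799 + 249/113) + 3201) + 27348 = ((-600/799 + 249/113) + 3201) + 27348 = (131151/90287 + 3201) + 27348 = 289139838/90287 + 27348 = 2758308714/90287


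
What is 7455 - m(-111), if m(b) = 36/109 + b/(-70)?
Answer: 56867031/7630 ≈ 7453.1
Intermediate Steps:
m(b) = 36/109 - b/70 (m(b) = 36*(1/109) + b*(-1/70) = 36/109 - b/70)
7455 - m(-111) = 7455 - (36/109 - 1/70*(-111)) = 7455 - (36/109 + 111/70) = 7455 - 1*14619/7630 = 7455 - 14619/7630 = 56867031/7630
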